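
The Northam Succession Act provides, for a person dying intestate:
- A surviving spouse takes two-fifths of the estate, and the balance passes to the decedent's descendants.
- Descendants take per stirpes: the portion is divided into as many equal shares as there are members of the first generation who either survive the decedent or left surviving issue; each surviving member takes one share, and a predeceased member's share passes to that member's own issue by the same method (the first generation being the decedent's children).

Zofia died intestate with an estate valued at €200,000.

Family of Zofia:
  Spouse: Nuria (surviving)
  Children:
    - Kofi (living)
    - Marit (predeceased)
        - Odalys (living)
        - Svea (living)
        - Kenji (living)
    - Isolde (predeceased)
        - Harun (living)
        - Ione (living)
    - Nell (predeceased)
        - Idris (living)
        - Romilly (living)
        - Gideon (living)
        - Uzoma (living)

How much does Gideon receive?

Nuria takes two-fifths of €200,000 = €80,000. The remaining €120,000 passes to the descendants.
The descendants' portion (€120,000) is divided into 4 shares of €30,000: Kofi takes €30,000; Marit's €30,000 share passes to Marit's issue; Isolde's €30,000 share passes to Isolde's issue; Nell's €30,000 share passes to Nell's issue.
Marit's share (€30,000) is divided into 3 shares of €10,000: Odalys, Svea, and Kenji each take €10,000.
Isolde's share (€30,000) is divided into 2 shares of €15,000: Harun and Ione each take €15,000.
Nell's share (€30,000) is divided into 4 shares of €7,500: Idris, Romilly, Gideon, and Uzoma each take €7,500.

Gideon receives €7,500.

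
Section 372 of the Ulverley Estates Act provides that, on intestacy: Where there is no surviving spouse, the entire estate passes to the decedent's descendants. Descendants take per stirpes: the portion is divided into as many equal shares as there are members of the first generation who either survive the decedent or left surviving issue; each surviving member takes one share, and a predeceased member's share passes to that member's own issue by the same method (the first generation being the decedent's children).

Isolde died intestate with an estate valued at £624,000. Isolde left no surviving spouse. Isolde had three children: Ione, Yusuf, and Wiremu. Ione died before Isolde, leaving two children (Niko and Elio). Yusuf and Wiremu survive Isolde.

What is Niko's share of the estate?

The entire £624,000 passes to the descendants.
That amount (£624,000) is divided into 3 shares of £208,000: Yusuf and Wiremu each take £208,000; Ione's £208,000 share passes to Ione's issue.
Ione's share (£208,000) is divided into 2 shares of £104,000: Niko and Elio each take £104,000.

Niko receives £104,000.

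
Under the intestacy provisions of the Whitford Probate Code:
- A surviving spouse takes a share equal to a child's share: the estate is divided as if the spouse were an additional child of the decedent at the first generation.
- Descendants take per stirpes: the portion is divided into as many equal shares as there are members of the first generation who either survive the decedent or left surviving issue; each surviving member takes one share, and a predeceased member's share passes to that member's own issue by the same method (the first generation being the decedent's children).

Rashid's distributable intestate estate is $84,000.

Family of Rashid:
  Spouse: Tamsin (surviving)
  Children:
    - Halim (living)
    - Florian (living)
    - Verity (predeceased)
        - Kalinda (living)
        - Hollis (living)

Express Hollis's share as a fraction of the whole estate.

The spouse counts as an additional share at the children's level, so there are 4 primary shares of $21,000. Tamsin takes one such share ($21,000).
The children's combined portion ($63,000) is divided into 3 shares of $21,000: Halim and Florian each take $21,000; Verity's $21,000 share passes to Verity's issue.
Verity's share ($21,000) is divided into 2 shares of $10,500: Kalinda and Hollis each take $10,500.

Hollis receives 1/8 of the estate.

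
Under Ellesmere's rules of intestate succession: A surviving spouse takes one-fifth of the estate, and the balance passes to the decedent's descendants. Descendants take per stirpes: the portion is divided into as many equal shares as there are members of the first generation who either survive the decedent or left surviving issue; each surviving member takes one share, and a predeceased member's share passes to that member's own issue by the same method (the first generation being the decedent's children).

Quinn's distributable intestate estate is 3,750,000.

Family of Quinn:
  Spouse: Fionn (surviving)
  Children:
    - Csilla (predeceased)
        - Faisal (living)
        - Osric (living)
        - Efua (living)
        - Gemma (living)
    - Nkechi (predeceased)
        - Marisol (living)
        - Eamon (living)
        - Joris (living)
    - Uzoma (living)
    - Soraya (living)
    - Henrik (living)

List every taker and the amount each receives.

Fionn: 750,000; Faisal: 150,000; Osric: 150,000; Efua: 150,000; Gemma: 150,000; Marisol: 200,000; Eamon: 200,000; Joris: 200,000; Uzoma: 600,000; Soraya: 600,000; Henrik: 600,000

Fionn takes one-fifth of 3,750,000 = 750,000. The remaining 3,000,000 passes to the descendants.
The descendants' portion (3,000,000) is divided into 5 shares of 600,000: Uzoma, Soraya, and Henrik each take 600,000; Csilla's 600,000 share passes to Csilla's issue; Nkechi's 600,000 share passes to Nkechi's issue.
Csilla's share (600,000) is divided into 4 shares of 150,000: Faisal, Osric, Efua, and Gemma each take 150,000.
Nkechi's share (600,000) is divided into 3 shares of 200,000: Marisol, Eamon, and Joris each take 200,000.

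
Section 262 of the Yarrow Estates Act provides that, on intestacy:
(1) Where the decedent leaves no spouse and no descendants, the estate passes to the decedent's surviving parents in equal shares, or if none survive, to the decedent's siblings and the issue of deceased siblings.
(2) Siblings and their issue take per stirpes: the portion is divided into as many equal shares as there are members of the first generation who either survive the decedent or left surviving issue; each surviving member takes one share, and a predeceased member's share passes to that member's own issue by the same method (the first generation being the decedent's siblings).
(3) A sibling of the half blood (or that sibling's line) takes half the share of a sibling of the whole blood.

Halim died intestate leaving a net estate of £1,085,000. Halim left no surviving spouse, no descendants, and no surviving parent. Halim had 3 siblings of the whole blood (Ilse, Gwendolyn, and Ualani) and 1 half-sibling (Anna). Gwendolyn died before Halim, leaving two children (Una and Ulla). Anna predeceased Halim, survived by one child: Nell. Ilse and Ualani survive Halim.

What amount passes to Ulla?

The entire £1,085,000 passes to the siblings and their issue.
Counting each half-blood sibling's line as half a unit, there are 7/2 units in £1,085,000, so one unit is £310,000. Whole-blood lines (Ilse, Gwendolyn, and Ualani) take £310,000 each; half-blood lines (Anna) take £155,000 each.
Gwendolyn's share (£310,000) is divided into 2 shares of £155,000: Una and Ulla each take £155,000.
Anna's share (£155,000) passes entirely to Nell.

Ulla receives £155,000.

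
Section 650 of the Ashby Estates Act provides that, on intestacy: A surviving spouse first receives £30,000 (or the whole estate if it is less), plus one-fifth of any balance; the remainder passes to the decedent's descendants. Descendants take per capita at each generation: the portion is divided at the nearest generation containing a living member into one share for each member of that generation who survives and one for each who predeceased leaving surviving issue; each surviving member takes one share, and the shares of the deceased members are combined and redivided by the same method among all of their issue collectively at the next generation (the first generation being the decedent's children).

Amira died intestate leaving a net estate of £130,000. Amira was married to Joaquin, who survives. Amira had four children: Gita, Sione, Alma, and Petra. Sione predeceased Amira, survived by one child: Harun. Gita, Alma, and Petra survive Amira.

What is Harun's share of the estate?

Joaquin first takes £30,000, leaving a balance of £100,000. Joaquin then takes one-fifth of the balance (£20,000), for a total of £50,000. The remaining £80,000 passes to the descendants.
The descendants' portion (£80,000) is divided at the children's generation into 4 shares of £20,000. Gita, Alma, and Petra each take £20,000. The remaining share for the deceased Sione (£20,000) is carried to the next generation.
That pool (£20,000) passes entirely to Harun, the sole taker at the grandchildren's generation.

Harun receives £20,000.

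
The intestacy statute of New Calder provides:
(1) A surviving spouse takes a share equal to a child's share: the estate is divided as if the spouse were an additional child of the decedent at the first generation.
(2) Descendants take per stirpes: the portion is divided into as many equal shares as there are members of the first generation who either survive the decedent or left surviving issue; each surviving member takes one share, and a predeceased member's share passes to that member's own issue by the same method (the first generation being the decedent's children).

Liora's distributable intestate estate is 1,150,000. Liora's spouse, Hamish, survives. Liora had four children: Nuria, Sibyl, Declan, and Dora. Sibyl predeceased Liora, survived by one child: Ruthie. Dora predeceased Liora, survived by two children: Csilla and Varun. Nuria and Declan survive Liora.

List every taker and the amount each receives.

Hamish: 230,000; Nuria: 230,000; Ruthie: 230,000; Declan: 230,000; Csilla: 115,000; Varun: 115,000

The spouse counts as an additional share at the children's level, so there are 5 primary shares of 230,000. Hamish takes one such share (230,000).
The children's combined portion (920,000) is divided into 4 shares of 230,000: Nuria and Declan each take 230,000; Sibyl's 230,000 share passes to Sibyl's issue; Dora's 230,000 share passes to Dora's issue.
Sibyl's share (230,000) passes entirely to Ruthie.
Dora's share (230,000) is divided into 2 shares of 115,000: Csilla and Varun each take 115,000.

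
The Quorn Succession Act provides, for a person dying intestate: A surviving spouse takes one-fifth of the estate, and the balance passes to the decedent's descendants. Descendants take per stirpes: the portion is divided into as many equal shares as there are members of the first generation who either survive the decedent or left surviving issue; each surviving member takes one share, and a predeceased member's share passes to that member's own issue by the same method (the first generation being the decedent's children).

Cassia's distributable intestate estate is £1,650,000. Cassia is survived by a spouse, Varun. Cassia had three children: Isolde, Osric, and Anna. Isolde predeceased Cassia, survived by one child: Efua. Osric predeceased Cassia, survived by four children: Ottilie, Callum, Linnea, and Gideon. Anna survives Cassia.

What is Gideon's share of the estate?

Varun takes one-fifth of £1,650,000 = £330,000. The remaining £1,320,000 passes to the descendants.
The descendants' portion (£1,320,000) is divided into 3 shares of £440,000: Anna takes £440,000; Isolde's £440,000 share passes to Isolde's issue; Osric's £440,000 share passes to Osric's issue.
Isolde's share (£440,000) passes entirely to Efua.
Osric's share (£440,000) is divided into 4 shares of £110,000: Ottilie, Callum, Linnea, and Gideon each take £110,000.

Gideon receives £110,000.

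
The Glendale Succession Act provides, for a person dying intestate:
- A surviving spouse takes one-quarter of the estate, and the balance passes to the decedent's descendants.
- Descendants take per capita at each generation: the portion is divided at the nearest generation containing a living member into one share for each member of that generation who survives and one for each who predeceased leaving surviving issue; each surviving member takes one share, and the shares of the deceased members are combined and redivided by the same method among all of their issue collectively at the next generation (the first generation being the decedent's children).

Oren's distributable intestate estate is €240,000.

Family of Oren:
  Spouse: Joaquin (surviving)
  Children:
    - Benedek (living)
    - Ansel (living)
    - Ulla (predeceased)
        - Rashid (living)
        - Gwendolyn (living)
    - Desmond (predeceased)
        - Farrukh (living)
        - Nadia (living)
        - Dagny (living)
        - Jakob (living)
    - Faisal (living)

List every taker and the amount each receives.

Joaquin takes one-quarter of €240,000 = €60,000. The remaining €180,000 passes to the descendants.
The descendants' portion (€180,000) is divided at the children's generation into 5 shares of €36,000. Benedek, Ansel, and Faisal each take €36,000. The 2 shares of the deceased (Ulla and Desmond) are combined into a pool of €72,000.
That pool (€72,000) is divided at the grandchildren's generation equally among Rashid, Gwendolyn, Farrukh, Nadia, Dagny, and Jakob: €12,000 each.

Joaquin: €60,000; Benedek: €36,000; Ansel: €36,000; Rashid: €12,000; Gwendolyn: €12,000; Farrukh: €12,000; Nadia: €12,000; Dagny: €12,000; Jakob: €12,000; Faisal: €36,000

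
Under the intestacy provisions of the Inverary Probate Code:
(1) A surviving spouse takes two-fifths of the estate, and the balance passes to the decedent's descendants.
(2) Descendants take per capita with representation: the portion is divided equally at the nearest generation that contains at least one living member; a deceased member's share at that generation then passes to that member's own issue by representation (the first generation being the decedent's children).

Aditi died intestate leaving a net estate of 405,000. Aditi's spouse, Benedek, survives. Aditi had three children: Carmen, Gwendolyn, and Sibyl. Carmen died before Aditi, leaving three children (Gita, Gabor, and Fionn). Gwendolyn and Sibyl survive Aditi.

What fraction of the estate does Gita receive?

Gita receives 1/15 of the estate.

Benedek takes two-fifths of 405,000 = 162,000. The remaining 243,000 passes to the descendants.
The descendants' portion (243,000) is divided into 3 shares of 81,000: Gwendolyn and Sibyl each take 81,000; Carmen's 81,000 share passes to Carmen's issue.
Carmen's share (81,000) is divided into 3 shares of 27,000: Gita, Gabor, and Fionn each take 27,000.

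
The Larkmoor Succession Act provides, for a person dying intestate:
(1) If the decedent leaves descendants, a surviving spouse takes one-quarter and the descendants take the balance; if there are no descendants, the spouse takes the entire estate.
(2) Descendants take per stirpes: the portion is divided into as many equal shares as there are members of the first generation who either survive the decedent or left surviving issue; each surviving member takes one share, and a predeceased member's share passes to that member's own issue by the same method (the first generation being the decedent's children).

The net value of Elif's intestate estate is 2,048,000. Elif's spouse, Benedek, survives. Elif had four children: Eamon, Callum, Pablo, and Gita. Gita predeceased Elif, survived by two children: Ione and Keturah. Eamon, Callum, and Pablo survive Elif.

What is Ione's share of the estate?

Ione receives 192,000.

Benedek takes one-quarter of 2,048,000 = 512,000. The remaining 1,536,000 passes to the descendants.
The descendants' portion (1,536,000) is divided into 4 shares of 384,000: Eamon, Callum, and Pablo each take 384,000; Gita's 384,000 share passes to Gita's issue.
Gita's share (384,000) is divided into 2 shares of 192,000: Ione and Keturah each take 192,000.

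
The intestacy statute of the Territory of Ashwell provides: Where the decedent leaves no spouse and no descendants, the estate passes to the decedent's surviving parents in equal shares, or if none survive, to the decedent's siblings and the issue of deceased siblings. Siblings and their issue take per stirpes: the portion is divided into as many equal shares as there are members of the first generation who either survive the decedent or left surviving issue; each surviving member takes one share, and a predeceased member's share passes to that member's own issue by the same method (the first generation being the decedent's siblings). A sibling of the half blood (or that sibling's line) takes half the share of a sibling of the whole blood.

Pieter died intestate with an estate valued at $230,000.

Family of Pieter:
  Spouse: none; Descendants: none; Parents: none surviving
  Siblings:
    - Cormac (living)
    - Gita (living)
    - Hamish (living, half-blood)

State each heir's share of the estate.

The entire $230,000 passes to the siblings and their issue.
Counting each half-blood sibling's line as half a unit, there are 5/2 units in $230,000, so one unit is $92,000. Whole-blood lines (Cormac and Gita) take $92,000 each; half-blood lines (Hamish) take $46,000 each.

Cormac: $92,000; Gita: $92,000; Hamish: $46,000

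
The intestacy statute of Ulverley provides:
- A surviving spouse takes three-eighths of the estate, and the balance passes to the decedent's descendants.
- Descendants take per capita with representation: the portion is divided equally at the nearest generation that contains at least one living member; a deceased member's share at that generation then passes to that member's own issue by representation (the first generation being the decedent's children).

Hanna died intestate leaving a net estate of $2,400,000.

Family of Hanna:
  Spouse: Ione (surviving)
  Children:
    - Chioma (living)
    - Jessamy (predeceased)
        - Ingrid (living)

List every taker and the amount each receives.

Ione takes three-eighths of $2,400,000 = $900,000. The remaining $1,500,000 passes to the descendants.
The descendants' portion ($1,500,000) is divided into 2 shares of $750,000: Chioma takes $750,000; Jessamy's $750,000 share passes to Jessamy's issue.
Jessamy's share ($750,000) passes entirely to Ingrid.

Ione: $900,000; Chioma: $750,000; Ingrid: $750,000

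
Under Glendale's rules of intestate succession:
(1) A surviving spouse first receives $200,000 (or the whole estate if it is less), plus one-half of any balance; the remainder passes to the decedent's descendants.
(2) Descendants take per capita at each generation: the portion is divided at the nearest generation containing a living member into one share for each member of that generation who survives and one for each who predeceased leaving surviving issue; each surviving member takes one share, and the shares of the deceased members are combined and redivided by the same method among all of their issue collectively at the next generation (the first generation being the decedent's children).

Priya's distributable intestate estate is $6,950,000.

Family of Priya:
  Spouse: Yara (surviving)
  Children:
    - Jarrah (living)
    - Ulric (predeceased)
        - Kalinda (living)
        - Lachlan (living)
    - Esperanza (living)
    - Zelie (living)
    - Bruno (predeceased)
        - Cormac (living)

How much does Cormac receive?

Yara first takes $200,000, leaving a balance of $6,750,000. Yara then takes one-half of the balance ($3,375,000), for a total of $3,575,000. The remaining $3,375,000 passes to the descendants.
The descendants' portion ($3,375,000) is divided at the children's generation into 5 shares of $675,000. Jarrah, Esperanza, and Zelie each take $675,000. The 2 shares of the deceased (Ulric and Bruno) are combined into a pool of $1,350,000.
That pool ($1,350,000) is divided at the grandchildren's generation equally among Kalinda, Lachlan, and Cormac: $450,000 each.

Cormac receives $450,000.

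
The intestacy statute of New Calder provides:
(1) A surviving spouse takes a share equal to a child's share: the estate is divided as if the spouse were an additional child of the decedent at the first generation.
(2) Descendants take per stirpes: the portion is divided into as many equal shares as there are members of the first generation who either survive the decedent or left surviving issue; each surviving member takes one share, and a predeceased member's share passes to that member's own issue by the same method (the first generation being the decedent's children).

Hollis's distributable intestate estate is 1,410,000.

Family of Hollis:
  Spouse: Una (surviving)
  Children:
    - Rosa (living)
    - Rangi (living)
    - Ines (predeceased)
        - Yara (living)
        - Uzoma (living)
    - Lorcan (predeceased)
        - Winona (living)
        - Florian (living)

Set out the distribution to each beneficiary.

Una: 282,000; Rosa: 282,000; Rangi: 282,000; Yara: 141,000; Uzoma: 141,000; Winona: 141,000; Florian: 141,000

The spouse counts as an additional share at the children's level, so there are 5 primary shares of 282,000. Una takes one such share (282,000).
The children's combined portion (1,128,000) is divided into 4 shares of 282,000: Rosa and Rangi each take 282,000; Ines's 282,000 share passes to Ines's issue; Lorcan's 282,000 share passes to Lorcan's issue.
Ines's share (282,000) is divided into 2 shares of 141,000: Yara and Uzoma each take 141,000.
Lorcan's share (282,000) is divided into 2 shares of 141,000: Winona and Florian each take 141,000.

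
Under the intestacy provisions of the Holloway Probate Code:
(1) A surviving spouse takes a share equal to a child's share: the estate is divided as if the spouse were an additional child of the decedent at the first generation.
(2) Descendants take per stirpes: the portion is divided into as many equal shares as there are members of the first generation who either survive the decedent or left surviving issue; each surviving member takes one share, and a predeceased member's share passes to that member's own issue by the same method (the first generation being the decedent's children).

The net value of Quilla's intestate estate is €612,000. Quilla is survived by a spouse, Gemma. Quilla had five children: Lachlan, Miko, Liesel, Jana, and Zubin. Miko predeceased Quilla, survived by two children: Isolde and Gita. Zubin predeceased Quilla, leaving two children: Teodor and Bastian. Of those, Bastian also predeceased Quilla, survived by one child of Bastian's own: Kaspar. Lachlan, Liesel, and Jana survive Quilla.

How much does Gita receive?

Gita receives €51,000.

The spouse counts as an additional share at the children's level, so there are 6 primary shares of €102,000. Gemma takes one such share (€102,000).
The children's combined portion (€510,000) is divided into 5 shares of €102,000: Lachlan, Liesel, and Jana each take €102,000; Miko's €102,000 share passes to Miko's issue; Zubin's €102,000 share passes to Zubin's issue.
Miko's share (€102,000) is divided into 2 shares of €51,000: Isolde and Gita each take €51,000.
Zubin's share (€102,000) is divided into 2 shares of €51,000: Teodor takes €51,000; Bastian's €51,000 share passes to Bastian's issue.
Bastian's share (€51,000) passes entirely to Kaspar.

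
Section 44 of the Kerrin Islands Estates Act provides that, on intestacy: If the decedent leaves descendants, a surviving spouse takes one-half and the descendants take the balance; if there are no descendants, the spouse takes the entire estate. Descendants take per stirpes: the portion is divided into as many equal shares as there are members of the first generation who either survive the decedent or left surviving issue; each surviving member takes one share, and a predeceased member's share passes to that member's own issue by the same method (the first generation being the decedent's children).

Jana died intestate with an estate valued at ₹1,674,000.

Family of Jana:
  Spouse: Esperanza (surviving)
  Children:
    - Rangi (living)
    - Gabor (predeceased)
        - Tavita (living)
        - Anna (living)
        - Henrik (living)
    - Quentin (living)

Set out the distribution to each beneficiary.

Esperanza: ₹837,000; Rangi: ₹279,000; Tavita: ₹93,000; Anna: ₹93,000; Henrik: ₹93,000; Quentin: ₹279,000

Esperanza takes one-half of ₹1,674,000 = ₹837,000. The remaining ₹837,000 passes to the descendants.
The descendants' portion (₹837,000) is divided into 3 shares of ₹279,000: Rangi and Quentin each take ₹279,000; Gabor's ₹279,000 share passes to Gabor's issue.
Gabor's share (₹279,000) is divided into 3 shares of ₹93,000: Tavita, Anna, and Henrik each take ₹93,000.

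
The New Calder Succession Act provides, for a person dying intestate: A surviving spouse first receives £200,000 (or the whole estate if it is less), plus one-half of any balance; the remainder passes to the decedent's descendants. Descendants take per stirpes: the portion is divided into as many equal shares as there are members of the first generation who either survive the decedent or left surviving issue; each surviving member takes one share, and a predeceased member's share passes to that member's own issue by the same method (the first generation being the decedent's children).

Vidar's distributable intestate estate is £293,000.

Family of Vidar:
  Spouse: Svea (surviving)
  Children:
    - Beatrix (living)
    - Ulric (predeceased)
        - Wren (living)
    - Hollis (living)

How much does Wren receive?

Svea first takes £200,000, leaving a balance of £93,000. Svea then takes one-half of the balance (£46,500), for a total of £246,500. The remaining £46,500 passes to the descendants.
The descendants' portion (£46,500) is divided into 3 shares of £15,500: Beatrix and Hollis each take £15,500; Ulric's £15,500 share passes to Ulric's issue.
Ulric's share (£15,500) passes entirely to Wren.

Wren receives £15,500.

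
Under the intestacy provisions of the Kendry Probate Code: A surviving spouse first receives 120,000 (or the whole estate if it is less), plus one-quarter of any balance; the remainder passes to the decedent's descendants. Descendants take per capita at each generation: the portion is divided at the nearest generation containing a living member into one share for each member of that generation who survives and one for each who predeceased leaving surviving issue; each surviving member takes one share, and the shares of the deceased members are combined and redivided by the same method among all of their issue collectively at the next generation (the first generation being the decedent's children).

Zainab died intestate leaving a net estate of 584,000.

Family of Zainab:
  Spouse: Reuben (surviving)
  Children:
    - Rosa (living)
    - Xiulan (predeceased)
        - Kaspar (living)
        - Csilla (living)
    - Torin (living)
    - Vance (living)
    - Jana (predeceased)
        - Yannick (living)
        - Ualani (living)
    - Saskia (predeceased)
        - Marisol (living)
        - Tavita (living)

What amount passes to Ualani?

Reuben first takes 120,000, leaving a balance of 464,000. Reuben then takes one-quarter of the balance (116,000), for a total of 236,000. The remaining 348,000 passes to the descendants.
The descendants' portion (348,000) is divided at the children's generation into 6 shares of 58,000. Rosa, Torin, and Vance each take 58,000. The 3 shares of the deceased (Xiulan, Jana, and Saskia) are combined into a pool of 174,000.
That pool (174,000) is divided at the grandchildren's generation equally among Kaspar, Csilla, Yannick, Ualani, Marisol, and Tavita: 29,000 each.

Ualani receives 29,000.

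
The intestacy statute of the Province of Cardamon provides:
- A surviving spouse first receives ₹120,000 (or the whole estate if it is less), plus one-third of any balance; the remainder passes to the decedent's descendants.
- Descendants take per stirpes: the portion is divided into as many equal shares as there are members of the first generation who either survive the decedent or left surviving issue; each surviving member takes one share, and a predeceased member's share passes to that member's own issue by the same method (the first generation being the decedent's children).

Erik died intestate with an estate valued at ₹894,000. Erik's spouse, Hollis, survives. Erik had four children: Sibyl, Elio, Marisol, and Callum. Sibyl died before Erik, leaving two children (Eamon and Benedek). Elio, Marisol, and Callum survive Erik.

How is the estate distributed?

Hollis: ₹378,000; Eamon: ₹64,500; Benedek: ₹64,500; Elio: ₹129,000; Marisol: ₹129,000; Callum: ₹129,000

Hollis first takes ₹120,000, leaving a balance of ₹774,000. Hollis then takes one-third of the balance (₹258,000), for a total of ₹378,000. The remaining ₹516,000 passes to the descendants.
The descendants' portion (₹516,000) is divided into 4 shares of ₹129,000: Elio, Marisol, and Callum each take ₹129,000; Sibyl's ₹129,000 share passes to Sibyl's issue.
Sibyl's share (₹129,000) is divided into 2 shares of ₹64,500: Eamon and Benedek each take ₹64,500.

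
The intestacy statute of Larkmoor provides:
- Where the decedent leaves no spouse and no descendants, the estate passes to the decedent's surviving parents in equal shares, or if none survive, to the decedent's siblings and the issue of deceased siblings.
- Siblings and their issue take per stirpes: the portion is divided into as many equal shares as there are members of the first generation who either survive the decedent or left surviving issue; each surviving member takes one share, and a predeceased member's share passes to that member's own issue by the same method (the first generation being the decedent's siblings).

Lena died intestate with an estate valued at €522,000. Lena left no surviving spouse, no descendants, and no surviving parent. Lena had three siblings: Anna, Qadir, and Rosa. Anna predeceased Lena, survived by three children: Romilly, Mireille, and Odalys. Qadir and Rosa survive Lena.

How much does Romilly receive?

The entire €522,000 passes to the siblings and their issue.
That amount (€522,000) is divided into 3 shares of €174,000: Qadir and Rosa each take €174,000; Anna's €174,000 share passes to Anna's issue.
Anna's share (€174,000) is divided into 3 shares of €58,000: Romilly, Mireille, and Odalys each take €58,000.

Romilly receives €58,000.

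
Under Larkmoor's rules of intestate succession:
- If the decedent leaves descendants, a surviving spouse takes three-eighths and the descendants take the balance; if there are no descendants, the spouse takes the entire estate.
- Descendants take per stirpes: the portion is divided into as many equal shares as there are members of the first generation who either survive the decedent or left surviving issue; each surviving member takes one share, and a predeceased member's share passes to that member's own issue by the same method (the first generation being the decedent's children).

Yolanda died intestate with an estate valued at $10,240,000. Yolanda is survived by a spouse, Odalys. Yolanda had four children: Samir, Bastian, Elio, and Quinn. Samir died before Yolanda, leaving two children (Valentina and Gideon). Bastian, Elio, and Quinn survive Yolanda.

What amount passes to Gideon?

Odalys takes three-eighths of $10,240,000 = $3,840,000. The remaining $6,400,000 passes to the descendants.
The descendants' portion ($6,400,000) is divided into 4 shares of $1,600,000: Bastian, Elio, and Quinn each take $1,600,000; Samir's $1,600,000 share passes to Samir's issue.
Samir's share ($1,600,000) is divided into 2 shares of $800,000: Valentina and Gideon each take $800,000.

Gideon receives $800,000.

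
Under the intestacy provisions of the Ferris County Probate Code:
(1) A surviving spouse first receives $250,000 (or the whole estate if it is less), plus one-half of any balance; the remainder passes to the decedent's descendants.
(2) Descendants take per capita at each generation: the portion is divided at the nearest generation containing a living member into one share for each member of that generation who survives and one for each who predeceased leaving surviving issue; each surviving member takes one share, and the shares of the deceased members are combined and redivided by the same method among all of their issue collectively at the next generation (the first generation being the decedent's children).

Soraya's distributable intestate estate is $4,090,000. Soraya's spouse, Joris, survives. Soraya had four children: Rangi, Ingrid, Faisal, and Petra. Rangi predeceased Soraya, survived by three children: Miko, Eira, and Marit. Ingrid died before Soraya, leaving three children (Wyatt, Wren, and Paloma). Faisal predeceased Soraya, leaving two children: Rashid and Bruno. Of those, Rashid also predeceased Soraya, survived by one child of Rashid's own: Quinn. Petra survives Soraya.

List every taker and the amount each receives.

Joris: $2,170,000; Miko: $180,000; Eira: $180,000; Marit: $180,000; Wyatt: $180,000; Wren: $180,000; Paloma: $180,000; Quinn: $180,000; Bruno: $180,000; Petra: $480,000

Joris first takes $250,000, leaving a balance of $3,840,000. Joris then takes one-half of the balance ($1,920,000), for a total of $2,170,000. The remaining $1,920,000 passes to the descendants.
The descendants' portion ($1,920,000) is divided at the children's generation into 4 shares of $480,000. Petra takes $480,000. The 3 shares of the deceased (Rangi, Ingrid, and Faisal) are combined into a pool of $1,440,000.
That pool ($1,440,000) is divided at the grandchildren's generation into 8 shares of $180,000. Miko, Eira, Marit, Wyatt, Wren, Paloma, and Bruno each take $180,000. The remaining share for the deceased Rashid ($180,000) is carried to the next generation.
That pool ($180,000) passes entirely to Quinn, the sole taker at the great-grandchildren's generation.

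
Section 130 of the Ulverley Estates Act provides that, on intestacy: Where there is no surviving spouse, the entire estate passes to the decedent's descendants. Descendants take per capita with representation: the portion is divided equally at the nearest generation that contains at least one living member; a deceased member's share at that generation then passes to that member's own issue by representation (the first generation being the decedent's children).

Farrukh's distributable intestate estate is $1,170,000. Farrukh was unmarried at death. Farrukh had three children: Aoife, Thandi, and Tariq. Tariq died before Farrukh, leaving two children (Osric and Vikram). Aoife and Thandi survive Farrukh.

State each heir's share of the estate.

The entire $1,170,000 passes to the descendants.
That amount ($1,170,000) is divided into 3 shares of $390,000: Aoife and Thandi each take $390,000; Tariq's $390,000 share passes to Tariq's issue.
Tariq's share ($390,000) is divided into 2 shares of $195,000: Osric and Vikram each take $195,000.

Aoife: $390,000; Thandi: $390,000; Osric: $195,000; Vikram: $195,000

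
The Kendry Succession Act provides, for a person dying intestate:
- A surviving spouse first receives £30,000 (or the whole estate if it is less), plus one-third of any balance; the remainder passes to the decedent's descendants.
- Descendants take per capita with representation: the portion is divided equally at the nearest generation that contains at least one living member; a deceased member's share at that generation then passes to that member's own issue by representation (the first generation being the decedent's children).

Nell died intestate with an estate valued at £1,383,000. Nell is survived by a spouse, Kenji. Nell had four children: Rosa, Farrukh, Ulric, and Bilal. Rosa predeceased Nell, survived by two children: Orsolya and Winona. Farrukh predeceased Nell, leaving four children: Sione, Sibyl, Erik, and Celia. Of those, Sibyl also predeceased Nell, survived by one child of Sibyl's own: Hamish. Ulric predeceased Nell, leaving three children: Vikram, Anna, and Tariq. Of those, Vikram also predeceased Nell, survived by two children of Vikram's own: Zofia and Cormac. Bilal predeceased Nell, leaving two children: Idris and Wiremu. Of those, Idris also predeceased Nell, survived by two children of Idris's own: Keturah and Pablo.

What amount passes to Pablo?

Pablo receives £41,000.

Kenji first takes £30,000, leaving a balance of £1,353,000. Kenji then takes one-third of the balance (£451,000), for a total of £481,000. The remaining £902,000 passes to the descendants.
No child survives, so the initial division is made at the grandchildren's generation.
The descendants' portion (£902,000) is divided into 11 shares of £82,000: Orsolya, Winona, Sione, Erik, Celia, Anna, Tariq, and Wiremu each take £82,000; Sibyl's £82,000 share passes to Sibyl's issue; Vikram's £82,000 share passes to Vikram's issue; Idris's £82,000 share passes to Idris's issue.
Sibyl's share (£82,000) passes entirely to Hamish.
Vikram's share (£82,000) is divided into 2 shares of £41,000: Zofia and Cormac each take £41,000.
Idris's share (£82,000) is divided into 2 shares of £41,000: Keturah and Pablo each take £41,000.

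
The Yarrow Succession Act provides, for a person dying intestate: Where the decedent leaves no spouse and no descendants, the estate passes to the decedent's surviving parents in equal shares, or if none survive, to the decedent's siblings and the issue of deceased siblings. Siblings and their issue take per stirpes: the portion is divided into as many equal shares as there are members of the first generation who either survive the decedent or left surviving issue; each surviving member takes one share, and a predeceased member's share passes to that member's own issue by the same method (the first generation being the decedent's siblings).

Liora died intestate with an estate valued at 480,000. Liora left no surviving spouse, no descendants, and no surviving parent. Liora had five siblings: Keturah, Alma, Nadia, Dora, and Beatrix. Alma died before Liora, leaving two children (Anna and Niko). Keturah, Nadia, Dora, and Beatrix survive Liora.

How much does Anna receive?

The entire 480,000 passes to the siblings and their issue.
That amount (480,000) is divided into 5 shares of 96,000: Keturah, Nadia, Dora, and Beatrix each take 96,000; Alma's 96,000 share passes to Alma's issue.
Alma's share (96,000) is divided into 2 shares of 48,000: Anna and Niko each take 48,000.

Anna receives 48,000.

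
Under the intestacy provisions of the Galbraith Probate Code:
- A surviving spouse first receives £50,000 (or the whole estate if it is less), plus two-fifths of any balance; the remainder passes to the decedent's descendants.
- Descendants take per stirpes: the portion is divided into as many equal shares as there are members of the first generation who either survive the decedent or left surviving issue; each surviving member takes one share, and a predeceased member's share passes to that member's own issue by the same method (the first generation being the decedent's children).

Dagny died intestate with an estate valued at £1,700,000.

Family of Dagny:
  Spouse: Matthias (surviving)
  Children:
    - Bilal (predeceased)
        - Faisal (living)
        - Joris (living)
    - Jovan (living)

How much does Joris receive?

Joris receives £247,500.

Matthias first takes £50,000, leaving a balance of £1,650,000. Matthias then takes two-fifths of the balance (£660,000), for a total of £710,000. The remaining £990,000 passes to the descendants.
The descendants' portion (£990,000) is divided into 2 shares of £495,000: Jovan takes £495,000; Bilal's £495,000 share passes to Bilal's issue.
Bilal's share (£495,000) is divided into 2 shares of £247,500: Faisal and Joris each take £247,500.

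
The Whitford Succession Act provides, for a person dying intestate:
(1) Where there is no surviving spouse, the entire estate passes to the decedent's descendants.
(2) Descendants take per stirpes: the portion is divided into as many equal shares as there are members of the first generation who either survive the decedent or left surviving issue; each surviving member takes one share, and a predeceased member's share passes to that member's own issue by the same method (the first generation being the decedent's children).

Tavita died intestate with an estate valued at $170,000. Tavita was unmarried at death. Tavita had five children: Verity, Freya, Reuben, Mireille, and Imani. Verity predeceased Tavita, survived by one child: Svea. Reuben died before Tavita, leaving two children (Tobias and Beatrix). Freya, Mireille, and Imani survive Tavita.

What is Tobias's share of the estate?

The entire $170,000 passes to the descendants.
That amount ($170,000) is divided into 5 shares of $34,000: Freya, Mireille, and Imani each take $34,000; Verity's $34,000 share passes to Verity's issue; Reuben's $34,000 share passes to Reuben's issue.
Verity's share ($34,000) passes entirely to Svea.
Reuben's share ($34,000) is divided into 2 shares of $17,000: Tobias and Beatrix each take $17,000.

Tobias receives $17,000.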